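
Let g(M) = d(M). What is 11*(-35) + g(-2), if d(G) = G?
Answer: -387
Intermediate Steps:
g(M) = M
11*(-35) + g(-2) = 11*(-35) - 2 = -385 - 2 = -387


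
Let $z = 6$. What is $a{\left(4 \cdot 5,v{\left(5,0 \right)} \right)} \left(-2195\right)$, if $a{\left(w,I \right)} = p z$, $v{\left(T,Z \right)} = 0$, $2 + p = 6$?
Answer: $-52680$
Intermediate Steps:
$p = 4$ ($p = -2 + 6 = 4$)
$a{\left(w,I \right)} = 24$ ($a{\left(w,I \right)} = 4 \cdot 6 = 24$)
$a{\left(4 \cdot 5,v{\left(5,0 \right)} \right)} \left(-2195\right) = 24 \left(-2195\right) = -52680$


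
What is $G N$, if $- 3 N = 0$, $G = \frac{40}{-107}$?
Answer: $0$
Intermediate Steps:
$G = - \frac{40}{107}$ ($G = 40 \left(- \frac{1}{107}\right) = - \frac{40}{107} \approx -0.37383$)
$N = 0$ ($N = \left(- \frac{1}{3}\right) 0 = 0$)
$G N = \left(- \frac{40}{107}\right) 0 = 0$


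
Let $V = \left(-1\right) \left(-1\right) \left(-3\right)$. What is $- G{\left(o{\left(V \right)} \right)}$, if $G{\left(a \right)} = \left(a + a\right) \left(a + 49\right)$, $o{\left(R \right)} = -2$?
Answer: $188$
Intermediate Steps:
$V = -3$ ($V = 1 \left(-3\right) = -3$)
$G{\left(a \right)} = 2 a \left(49 + a\right)$
$- G{\left(o{\left(V \right)} \right)} = - 2 \left(-2\right) \left(49 - 2\right) = - 2 \left(-2\right) 47 = \left(-1\right) \left(-188\right) = 188$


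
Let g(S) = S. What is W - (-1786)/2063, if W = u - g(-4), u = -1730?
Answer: -3558952/2063 ≈ -1725.1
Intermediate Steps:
W = -1726 (W = -1730 - 1*(-4) = -1730 + 4 = -1726)
W - (-1786)/2063 = -1726 - (-1786)/2063 = -1726 - 1*(-1786/2063) = -1726 + 1786/2063 = -3558952/2063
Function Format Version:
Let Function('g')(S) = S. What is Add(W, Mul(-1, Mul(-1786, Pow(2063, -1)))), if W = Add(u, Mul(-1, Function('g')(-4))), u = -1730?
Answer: Rational(-3558952, 2063) ≈ -1725.1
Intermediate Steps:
W = -1726 (W = Add(-1730, Mul(-1, -4)) = Add(-1730, 4) = -1726)
Add(W, Mul(-1, Mul(-1786, Pow(2063, -1)))) = Add(-1726, Mul(-1, Mul(-1786, Pow(2063, -1)))) = Add(-1726, Mul(-1, Mul(-1786, Rational(1, 2063)))) = Add(-1726, Mul(-1, Rational(-1786, 2063))) = Add(-1726, Rational(1786, 2063)) = Rational(-3558952, 2063)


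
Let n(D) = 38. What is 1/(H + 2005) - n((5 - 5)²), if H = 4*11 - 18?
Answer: -77177/2031 ≈ -38.000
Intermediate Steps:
H = 26 (H = 44 - 18 = 26)
1/(H + 2005) - n((5 - 5)²) = 1/(26 + 2005) - 1*38 = 1/2031 - 38 = -77177/2031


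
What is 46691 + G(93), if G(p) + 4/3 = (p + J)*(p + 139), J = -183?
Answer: 77429/3 ≈ 25810.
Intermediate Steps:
G(p) = -4/3 + (-183 + p)*(139 + p) (G(p) = -4/3 + (p - 183)*(p + 139) = -4/3 + (-183 + p)*(139 + p))
46691 + G(93) = 46691 + (-76315/3 + 93² - 44*93) = 46691 + (-76315/3 + 8649 - 4092) = 46691 - 62644/3 = 77429/3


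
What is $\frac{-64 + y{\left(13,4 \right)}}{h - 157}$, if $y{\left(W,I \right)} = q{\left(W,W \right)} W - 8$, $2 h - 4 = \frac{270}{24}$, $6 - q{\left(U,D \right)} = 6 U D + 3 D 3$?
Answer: $\frac{117576}{1195} \approx 98.39$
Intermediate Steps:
$q{\left(U,D \right)} = 6 - 9 D - 6 D U$ ($q{\left(U,D \right)} = 6 - \left(6 U D + 3 D 3\right) = 6 - \left(6 D U + 9 D\right) = 6 - \left(9 D + 6 D U\right) = 6 - 9 D - 6 D U$)
$h = \frac{61}{8}$ ($h = 2 + \frac{270 \cdot \frac{1}{24}}{2} = 2 + \frac{1}{2} \cdot \frac{45}{4} = 2 + \frac{45}{8} = \frac{61}{8} \approx 7.625$)
$y{\left(W,I \right)} = -8 + W \left(6 - 9 W - 6 W^{2}\right)$ ($y{\left(W,I \right)} = \left(6 - 9 W - 6 W W\right) W - 8 = \left(6 - 9 W - 6 W^{2}\right) W - 8 = W \left(6 - 9 W - 6 W^{2}\right) - 8 = -8 + W \left(6 - 9 W - 6 W^{2}\right)$)
$\frac{-64 + y{\left(13,4 \right)}}{h - 157} = \frac{-64 - \left(-70 + 1521 + 13182\right)}{\frac{61}{8} - 157} = \frac{-64 - 14633}{- \frac{1195}{8}} = \left(-64 - 14633\right) \left(- \frac{8}{1195}\right) = \left(-14697\right) \left(- \frac{8}{1195}\right) = \frac{117576}{1195}$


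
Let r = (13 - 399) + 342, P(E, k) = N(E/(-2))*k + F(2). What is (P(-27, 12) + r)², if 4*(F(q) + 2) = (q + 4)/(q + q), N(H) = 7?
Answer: 94249/64 ≈ 1472.6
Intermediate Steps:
F(q) = -2 + (4 + q)/(8*q) (F(q) = -2 + ((q + 4)/(q + q))/4 = -2 + ((4 + q)/((2*q)))/4 = -2 + ((4 + q)*(1/(2*q)))/4 = -2 + ((4 + q)/(2*q))/4 = -2 + (4 + q)/(8*q))
P(E, k) = -13/8 + 7*k (P(E, k) = 7*k + (⅛)*(4 - 15*2)/2 = 7*k + (⅛)*(½)*(4 - 30) = 7*k + (⅛)*(½)*(-26) = 7*k - 13/8 = -13/8 + 7*k)
r = -44 (r = -386 + 342 = -44)
(P(-27, 12) + r)² = ((-13/8 + 7*12) - 44)² = ((-13/8 + 84) - 44)² = (659/8 - 44)² = (307/8)² = 94249/64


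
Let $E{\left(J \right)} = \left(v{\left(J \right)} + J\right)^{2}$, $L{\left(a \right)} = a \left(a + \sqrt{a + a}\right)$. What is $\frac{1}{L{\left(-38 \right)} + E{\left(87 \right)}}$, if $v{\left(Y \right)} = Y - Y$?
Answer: $\frac{9013}{81343913} + \frac{76 i \sqrt{19}}{81343913} \approx 0.0001108 + 4.0725 \cdot 10^{-6} i$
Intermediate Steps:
$L{\left(a \right)} = a \left(a + \sqrt{2} \sqrt{a}\right)$ ($L{\left(a \right)} = a \left(a + \sqrt{2 a}\right) = a \left(a + \sqrt{2} \sqrt{a}\right)$)
$v{\left(Y \right)} = 0$
$E{\left(J \right)} = J^{2}$ ($E{\left(J \right)} = \left(0 + J\right)^{2} = J^{2}$)
$\frac{1}{L{\left(-38 \right)} + E{\left(87 \right)}} = \frac{1}{\left(\left(-38\right)^{2} + \sqrt{2} \left(-38\right)^{\frac{3}{2}}\right) + 87^{2}} = \frac{1}{\left(1444 + \sqrt{2} \left(- 38 i \sqrt{38}\right)\right) + 7569} = \frac{1}{\left(1444 - 76 i \sqrt{19}\right) + 7569} = \frac{1}{9013 - 76 i \sqrt{19}}$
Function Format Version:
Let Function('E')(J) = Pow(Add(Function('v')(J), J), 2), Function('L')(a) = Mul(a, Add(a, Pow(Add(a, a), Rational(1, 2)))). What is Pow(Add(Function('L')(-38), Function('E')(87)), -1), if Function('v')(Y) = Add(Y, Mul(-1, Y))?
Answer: Add(Rational(9013, 81343913), Mul(Rational(76, 81343913), I, Pow(19, Rational(1, 2)))) ≈ Add(0.00011080, Mul(4.0725e-6, I))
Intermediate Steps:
Function('L')(a) = Mul(a, Add(a, Mul(Pow(2, Rational(1, 2)), Pow(a, Rational(1, 2))))) (Function('L')(a) = Mul(a, Add(a, Pow(Mul(2, a), Rational(1, 2)))) = Mul(a, Add(a, Mul(Pow(2, Rational(1, 2)), Pow(a, Rational(1, 2))))))
Function('v')(Y) = 0
Function('E')(J) = Pow(J, 2) (Function('E')(J) = Pow(Add(0, J), 2) = Pow(J, 2))
Pow(Add(Function('L')(-38), Function('E')(87)), -1) = Pow(Add(Add(Pow(-38, 2), Mul(Pow(2, Rational(1, 2)), Pow(-38, Rational(3, 2)))), Pow(87, 2)), -1) = Pow(Add(Add(1444, Mul(Pow(2, Rational(1, 2)), Mul(-38, I, Pow(38, Rational(1, 2))))), 7569), -1) = Pow(Add(Add(1444, Mul(-76, I, Pow(19, Rational(1, 2)))), 7569), -1) = Pow(Add(9013, Mul(-76, I, Pow(19, Rational(1, 2)))), -1)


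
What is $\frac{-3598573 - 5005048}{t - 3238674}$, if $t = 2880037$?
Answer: $\frac{8603621}{358637} \approx 23.99$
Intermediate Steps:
$\frac{-3598573 - 5005048}{t - 3238674} = \frac{-3598573 - 5005048}{2880037 - 3238674} = - \frac{8603621}{-358637} = \left(-8603621\right) \left(- \frac{1}{358637}\right) = \frac{8603621}{358637}$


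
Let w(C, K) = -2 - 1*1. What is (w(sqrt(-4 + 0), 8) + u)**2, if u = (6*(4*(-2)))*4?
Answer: 38025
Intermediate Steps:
w(C, K) = -3 (w(C, K) = -2 - 1 = -3)
u = -192 (u = (6*(-8))*4 = -48*4 = -192)
(w(sqrt(-4 + 0), 8) + u)**2 = (-3 - 192)**2 = (-195)**2 = 38025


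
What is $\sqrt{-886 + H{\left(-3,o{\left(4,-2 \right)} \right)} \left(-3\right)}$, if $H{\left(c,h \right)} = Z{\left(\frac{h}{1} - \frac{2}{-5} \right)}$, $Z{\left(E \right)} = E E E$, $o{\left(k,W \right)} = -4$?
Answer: $\frac{i \sqrt{466270}}{25} \approx 27.314 i$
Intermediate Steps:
$Z{\left(E \right)} = E^{3}$ ($Z{\left(E \right)} = E^{2} E = E^{3}$)
$H{\left(c,h \right)} = \left(\frac{2}{5} + h\right)^{3}$ ($H{\left(c,h \right)} = \left(\frac{h}{1} - \frac{2}{-5}\right)^{3} = \left(h 1 - - \frac{2}{5}\right)^{3} = \left(h + \frac{2}{5}\right)^{3} = \left(\frac{2}{5} + h\right)^{3}$)
$\sqrt{-886 + H{\left(-3,o{\left(4,-2 \right)} \right)} \left(-3\right)} = \sqrt{-886 + \frac{\left(2 + 5 \left(-4\right)\right)^{3}}{125} \left(-3\right)} = \sqrt{-886 + \frac{\left(2 - 20\right)^{3}}{125} \left(-3\right)} = \sqrt{-886 + \frac{\left(-18\right)^{3}}{125} \left(-3\right)} = \sqrt{-886 + \frac{1}{125} \left(-5832\right) \left(-3\right)} = \sqrt{-886 - - \frac{17496}{125}} = \sqrt{-886 + \frac{17496}{125}} = \sqrt{- \frac{93254}{125}} = \frac{i \sqrt{466270}}{25}$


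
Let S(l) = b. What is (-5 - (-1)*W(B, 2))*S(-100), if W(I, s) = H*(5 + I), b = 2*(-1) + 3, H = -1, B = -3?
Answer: -7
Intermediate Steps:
b = 1 (b = -2 + 3 = 1)
W(I, s) = -5 - I (W(I, s) = -(5 + I) = -5 - I)
S(l) = 1
(-5 - (-1)*W(B, 2))*S(-100) = (-5 - (-1)*(-5 - 1*(-3)))*1 = (-5 - (-1)*(-5 + 3))*1 = (-5 - (-1)*(-2))*1 = (-5 - 1*2)*1 = (-5 - 2)*1 = -7*1 = -7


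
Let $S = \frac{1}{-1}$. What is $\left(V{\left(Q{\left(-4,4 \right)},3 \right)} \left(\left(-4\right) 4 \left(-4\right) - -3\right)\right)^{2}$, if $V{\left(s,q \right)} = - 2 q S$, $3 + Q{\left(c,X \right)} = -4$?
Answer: $161604$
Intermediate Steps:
$Q{\left(c,X \right)} = -7$ ($Q{\left(c,X \right)} = -3 - 4 = -7$)
$S = -1$
$V{\left(s,q \right)} = 2 q$ ($V{\left(s,q \right)} = - 2 q \left(-1\right) = 2 q$)
$\left(V{\left(Q{\left(-4,4 \right)},3 \right)} \left(\left(-4\right) 4 \left(-4\right) - -3\right)\right)^{2} = \left(2 \cdot 3 \left(\left(-4\right) 4 \left(-4\right) - -3\right)\right)^{2} = \left(6 \left(\left(-16\right) \left(-4\right) + 3\right)\right)^{2} = \left(6 \left(64 + 3\right)\right)^{2} = \left(6 \cdot 67\right)^{2} = 402^{2} = 161604$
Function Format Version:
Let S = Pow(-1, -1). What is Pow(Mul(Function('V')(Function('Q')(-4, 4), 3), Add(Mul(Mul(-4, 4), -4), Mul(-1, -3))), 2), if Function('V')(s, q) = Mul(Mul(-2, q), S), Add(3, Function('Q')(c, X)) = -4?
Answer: 161604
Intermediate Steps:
Function('Q')(c, X) = -7 (Function('Q')(c, X) = Add(-3, -4) = -7)
S = -1
Function('V')(s, q) = Mul(2, q) (Function('V')(s, q) = Mul(Mul(-2, q), -1) = Mul(2, q))
Pow(Mul(Function('V')(Function('Q')(-4, 4), 3), Add(Mul(Mul(-4, 4), -4), Mul(-1, -3))), 2) = Pow(Mul(Mul(2, 3), Add(Mul(Mul(-4, 4), -4), Mul(-1, -3))), 2) = Pow(Mul(6, Add(Mul(-16, -4), 3)), 2) = Pow(Mul(6, Add(64, 3)), 2) = Pow(Mul(6, 67), 2) = Pow(402, 2) = 161604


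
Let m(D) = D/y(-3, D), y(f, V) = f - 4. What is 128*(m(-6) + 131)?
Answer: 118144/7 ≈ 16878.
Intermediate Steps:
y(f, V) = -4 + f
m(D) = -D/7 (m(D) = D/(-4 - 3) = D/(-7) = D*(-⅐) = -D/7)
128*(m(-6) + 131) = 128*(-⅐*(-6) + 131) = 128*(6/7 + 131) = 128*(923/7) = 118144/7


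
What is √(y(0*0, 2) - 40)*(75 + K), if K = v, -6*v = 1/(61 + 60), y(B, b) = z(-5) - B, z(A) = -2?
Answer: 54449*I*√42/726 ≈ 486.05*I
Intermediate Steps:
y(B, b) = -2 - B
v = -1/726 (v = -1/(6*(61 + 60)) = -⅙/121 = -⅙*1/121 = -1/726 ≈ -0.0013774)
K = -1/726 ≈ -0.0013774
√(y(0*0, 2) - 40)*(75 + K) = √((-2 - 0*0) - 40)*(75 - 1/726) = √((-2 - 1*0) - 40)*(54449/726) = √((-2 + 0) - 40)*(54449/726) = √(-2 - 40)*(54449/726) = √(-42)*(54449/726) = (I*√42)*(54449/726) = 54449*I*√42/726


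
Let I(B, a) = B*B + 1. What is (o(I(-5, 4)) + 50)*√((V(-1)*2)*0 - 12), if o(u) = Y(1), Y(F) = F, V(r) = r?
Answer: 102*I*√3 ≈ 176.67*I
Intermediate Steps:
I(B, a) = 1 + B² (I(B, a) = B² + 1 = 1 + B²)
o(u) = 1
(o(I(-5, 4)) + 50)*√((V(-1)*2)*0 - 12) = (1 + 50)*√(-1*2*0 - 12) = 51*√(-2*0 - 12) = 51*√(0 - 12) = 51*√(-12) = 51*(2*I*√3) = 102*I*√3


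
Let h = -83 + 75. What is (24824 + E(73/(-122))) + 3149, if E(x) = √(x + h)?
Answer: 27973 + I*√127978/122 ≈ 27973.0 + 2.9323*I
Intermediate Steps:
h = -8
E(x) = √(-8 + x) (E(x) = √(x - 8) = √(-8 + x))
(24824 + E(73/(-122))) + 3149 = (24824 + √(-8 + 73/(-122))) + 3149 = (24824 + √(-8 + 73*(-1/122))) + 3149 = (24824 + √(-8 - 73/122)) + 3149 = (24824 + √(-1049/122)) + 3149 = (24824 + I*√127978/122) + 3149 = 27973 + I*√127978/122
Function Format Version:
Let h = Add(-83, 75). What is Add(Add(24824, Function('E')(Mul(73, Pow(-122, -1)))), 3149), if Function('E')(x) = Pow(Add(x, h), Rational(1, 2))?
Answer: Add(27973, Mul(Rational(1, 122), I, Pow(127978, Rational(1, 2)))) ≈ Add(27973., Mul(2.9323, I))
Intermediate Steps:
h = -8
Function('E')(x) = Pow(Add(-8, x), Rational(1, 2)) (Function('E')(x) = Pow(Add(x, -8), Rational(1, 2)) = Pow(Add(-8, x), Rational(1, 2)))
Add(Add(24824, Function('E')(Mul(73, Pow(-122, -1)))), 3149) = Add(Add(24824, Pow(Add(-8, Mul(73, Pow(-122, -1))), Rational(1, 2))), 3149) = Add(Add(24824, Pow(Add(-8, Mul(73, Rational(-1, 122))), Rational(1, 2))), 3149) = Add(Add(24824, Pow(Add(-8, Rational(-73, 122)), Rational(1, 2))), 3149) = Add(Add(24824, Pow(Rational(-1049, 122), Rational(1, 2))), 3149) = Add(Add(24824, Mul(Rational(1, 122), I, Pow(127978, Rational(1, 2)))), 3149) = Add(27973, Mul(Rational(1, 122), I, Pow(127978, Rational(1, 2))))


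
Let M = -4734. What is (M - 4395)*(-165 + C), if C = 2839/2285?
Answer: 3415943994/2285 ≈ 1.4949e+6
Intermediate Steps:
C = 2839/2285 (C = 2839*(1/2285) = 2839/2285 ≈ 1.2425)
(M - 4395)*(-165 + C) = (-4734 - 4395)*(-165 + 2839/2285) = -9129*(-374186/2285) = 3415943994/2285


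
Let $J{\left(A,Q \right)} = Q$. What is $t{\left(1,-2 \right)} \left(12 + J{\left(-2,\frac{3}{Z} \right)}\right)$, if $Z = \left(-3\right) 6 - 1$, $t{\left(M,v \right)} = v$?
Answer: $- \frac{450}{19} \approx -23.684$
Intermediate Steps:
$Z = -19$ ($Z = -18 - 1 = -19$)
$t{\left(1,-2 \right)} \left(12 + J{\left(-2,\frac{3}{Z} \right)}\right) = - 2 \left(12 + \frac{3}{-19}\right) = - 2 \left(12 + 3 \left(- \frac{1}{19}\right)\right) = - 2 \left(12 - \frac{3}{19}\right) = \left(-2\right) \frac{225}{19} = - \frac{450}{19}$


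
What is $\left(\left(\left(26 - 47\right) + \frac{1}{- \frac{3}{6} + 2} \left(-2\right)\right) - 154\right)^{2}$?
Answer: $\frac{279841}{9} \approx 31093.0$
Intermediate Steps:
$\left(\left(\left(26 - 47\right) + \frac{1}{- \frac{3}{6} + 2} \left(-2\right)\right) - 154\right)^{2} = \left(\left(-21 + \frac{1}{\left(-3\right) \frac{1}{6} + 2} \left(-2\right)\right) - 154\right)^{2} = \left(\left(-21 + \frac{1}{- \frac{1}{2} + 2} \left(-2\right)\right) - 154\right)^{2} = \left(\left(-21 + \frac{1}{\frac{3}{2}} \left(-2\right)\right) - 154\right)^{2} = \left(\left(-21 + \frac{2}{3} \left(-2\right)\right) - 154\right)^{2} = \left(\left(-21 - \frac{4}{3}\right) - 154\right)^{2} = \left(- \frac{67}{3} - 154\right)^{2} = \left(- \frac{529}{3}\right)^{2} = \frac{279841}{9}$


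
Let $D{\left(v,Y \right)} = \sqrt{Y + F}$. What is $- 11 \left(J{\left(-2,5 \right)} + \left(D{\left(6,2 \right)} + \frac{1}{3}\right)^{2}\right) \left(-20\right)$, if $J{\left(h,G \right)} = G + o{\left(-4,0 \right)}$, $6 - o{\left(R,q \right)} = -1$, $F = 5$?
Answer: $\frac{37840}{9} + \frac{440 \sqrt{7}}{3} \approx 4592.5$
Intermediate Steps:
$o{\left(R,q \right)} = 7$ ($o{\left(R,q \right)} = 6 - -1 = 6 + 1 = 7$)
$D{\left(v,Y \right)} = \sqrt{5 + Y}$ ($D{\left(v,Y \right)} = \sqrt{Y + 5} = \sqrt{5 + Y}$)
$J{\left(h,G \right)} = 7 + G$ ($J{\left(h,G \right)} = G + 7 = 7 + G$)
$- 11 \left(J{\left(-2,5 \right)} + \left(D{\left(6,2 \right)} + \frac{1}{3}\right)^{2}\right) \left(-20\right) = - 11 \left(\left(7 + 5\right) + \left(\sqrt{5 + 2} + \frac{1}{3}\right)^{2}\right) \left(-20\right) = - 11 \left(12 + \left(\sqrt{7} + \frac{1}{3}\right)^{2}\right) \left(-20\right) = - 11 \left(12 + \left(\frac{1}{3} + \sqrt{7}\right)^{2}\right) \left(-20\right) = \left(-132 - 11 \left(\frac{1}{3} + \sqrt{7}\right)^{2}\right) \left(-20\right) = 2640 + 220 \left(\frac{1}{3} + \sqrt{7}\right)^{2}$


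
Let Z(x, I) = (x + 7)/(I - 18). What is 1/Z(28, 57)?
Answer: 39/35 ≈ 1.1143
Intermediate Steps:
Z(x, I) = (7 + x)/(-18 + I)
1/Z(28, 57) = 1/((7 + 28)/(-18 + 57)) = 1/(35/39) = 39/35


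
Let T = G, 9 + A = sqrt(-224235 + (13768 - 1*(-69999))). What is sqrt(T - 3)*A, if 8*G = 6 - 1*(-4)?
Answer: -sqrt(245819) - 9*I*sqrt(7)/2 ≈ -495.8 - 11.906*I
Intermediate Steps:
A = -9 + 2*I*sqrt(35117) (A = -9 + sqrt(-224235 + (13768 - 1*(-69999))) = -9 + sqrt(-224235 + (13768 + 69999)) = -9 + sqrt(-224235 + 83767) = -9 + sqrt(-140468) = -9 + 2*I*sqrt(35117) ≈ -9.0 + 374.79*I)
G = 5/4 (G = (6 - 1*(-4))/8 = (6 + 4)/8 = (1/8)*10 = 5/4 ≈ 1.2500)
T = 5/4 ≈ 1.2500
sqrt(T - 3)*A = sqrt(5/4 - 3)*(-9 + 2*I*sqrt(35117)) = sqrt(-7/4)*(-9 + 2*I*sqrt(35117)) = (I*sqrt(7)/2)*(-9 + 2*I*sqrt(35117)) = I*sqrt(7)*(-9 + 2*I*sqrt(35117))/2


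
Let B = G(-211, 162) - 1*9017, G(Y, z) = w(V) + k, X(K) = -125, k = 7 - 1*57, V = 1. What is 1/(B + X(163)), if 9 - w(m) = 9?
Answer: -1/9192 ≈ -0.00010879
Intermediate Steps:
k = -50 (k = 7 - 57 = -50)
w(m) = 0 (w(m) = 9 - 1*9 = 9 - 9 = 0)
G(Y, z) = -50 (G(Y, z) = 0 - 50 = -50)
B = -9067 (B = -50 - 1*9017 = -50 - 9017 = -9067)
1/(B + X(163)) = 1/(-9067 - 125) = 1/(-9192) = -1/9192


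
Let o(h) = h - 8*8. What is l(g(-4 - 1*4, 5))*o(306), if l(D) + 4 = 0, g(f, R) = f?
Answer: -968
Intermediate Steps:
l(D) = -4 (l(D) = -4 + 0 = -4)
o(h) = -64 + h (o(h) = h - 64 = -64 + h)
l(g(-4 - 1*4, 5))*o(306) = -4*(-64 + 306) = -4*242 = -968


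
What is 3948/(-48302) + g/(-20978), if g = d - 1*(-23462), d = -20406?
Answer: -57608014/253319839 ≈ -0.22741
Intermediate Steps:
g = 3056 (g = -20406 - 1*(-23462) = -20406 + 23462 = 3056)
3948/(-48302) + g/(-20978) = 3948/(-48302) + 3056/(-20978) = 3948*(-1/48302) + 3056*(-1/20978) = -1974/24151 - 1528/10489 = -57608014/253319839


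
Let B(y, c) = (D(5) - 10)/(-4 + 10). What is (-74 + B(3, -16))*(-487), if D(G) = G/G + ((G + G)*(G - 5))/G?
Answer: 73537/2 ≈ 36769.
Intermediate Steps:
D(G) = -9 + 2*G (D(G) = 1 + ((2*G)*(-5 + G))/G = 1 + (2*G*(-5 + G))/G = 1 + (-10 + 2*G) = -9 + 2*G)
B(y, c) = -3/2 (B(y, c) = ((-9 + 2*5) - 10)/(-4 + 10) = ((-9 + 10) - 10)/6 = (1 - 10)*(1/6) = -9*1/6 = -3/2)
(-74 + B(3, -16))*(-487) = (-74 - 3/2)*(-487) = -151/2*(-487) = 73537/2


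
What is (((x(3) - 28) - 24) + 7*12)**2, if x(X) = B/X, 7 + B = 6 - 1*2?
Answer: 961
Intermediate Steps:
B = -3 (B = -7 + (6 - 1*2) = -7 + (6 - 2) = -7 + 4 = -3)
x(X) = -3/X
(((x(3) - 28) - 24) + 7*12)**2 = (((-3/3 - 28) - 24) + 7*12)**2 = (((-3*1/3 - 28) - 24) + 84)**2 = (((-1 - 28) - 24) + 84)**2 = ((-29 - 24) + 84)**2 = (-53 + 84)**2 = 31**2 = 961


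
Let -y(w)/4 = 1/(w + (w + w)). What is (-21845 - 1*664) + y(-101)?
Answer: -6820223/303 ≈ -22509.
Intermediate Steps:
y(w) = -4/(3*w) (y(w) = -4/(w + (w + w)) = -4/(w + 2*w) = -4*1/(3*w) = -4/(3*w))
(-21845 - 1*664) + y(-101) = (-21845 - 1*664) - 4/3/(-101) = (-21845 - 664) - 4/3*(-1/101) = -22509 + 4/303 = -6820223/303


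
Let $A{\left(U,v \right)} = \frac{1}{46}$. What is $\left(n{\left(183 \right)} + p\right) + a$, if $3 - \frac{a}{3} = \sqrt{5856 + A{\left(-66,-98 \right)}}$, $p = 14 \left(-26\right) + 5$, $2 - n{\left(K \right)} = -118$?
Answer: $-230 - \frac{3 \sqrt{12391342}}{46} \approx -459.57$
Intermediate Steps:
$n{\left(K \right)} = 120$ ($n{\left(K \right)} = 2 - -118 = 2 + 118 = 120$)
$A{\left(U,v \right)} = \frac{1}{46}$
$p = -359$ ($p = -364 + 5 = -359$)
$a = 9 - \frac{3 \sqrt{12391342}}{46}$ ($a = 9 - 3 \sqrt{5856 + \frac{1}{46}} = 9 - 3 \sqrt{\frac{269377}{46}} = 9 - 3 \frac{\sqrt{12391342}}{46} = 9 - \frac{3 \sqrt{12391342}}{46} \approx -220.57$)
$\left(n{\left(183 \right)} + p\right) + a = \left(120 - 359\right) + \left(9 - \frac{3 \sqrt{12391342}}{46}\right) = -239 + \left(9 - \frac{3 \sqrt{12391342}}{46}\right) = -230 - \frac{3 \sqrt{12391342}}{46}$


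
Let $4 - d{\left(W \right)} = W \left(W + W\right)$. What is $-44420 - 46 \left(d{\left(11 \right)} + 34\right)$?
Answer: $-35036$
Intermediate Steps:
$d{\left(W \right)} = 4 - 2 W^{2}$ ($d{\left(W \right)} = 4 - W \left(W + W\right) = 4 - W 2 W = 4 - 2 W^{2}$)
$-44420 - 46 \left(d{\left(11 \right)} + 34\right) = -44420 - 46 \left(\left(4 - 2 \cdot 11^{2}\right) + 34\right) = -44420 - 46 \left(\left(4 - 242\right) + 34\right) = -44420 - 46 \left(-238 + 34\right) = -44420 - -9384 = -44420 + 9384 = -35036$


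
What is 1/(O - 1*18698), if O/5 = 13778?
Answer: 1/50192 ≈ 1.9923e-5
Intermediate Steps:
O = 68890 (O = 5*13778 = 68890)
1/(O - 1*18698) = 1/(68890 - 1*18698) = 1/(68890 - 18698) = 1/50192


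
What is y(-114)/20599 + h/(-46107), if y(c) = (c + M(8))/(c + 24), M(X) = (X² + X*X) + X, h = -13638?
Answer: 1404589457/4748790465 ≈ 0.29578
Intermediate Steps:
M(X) = X + 2*X² (M(X) = (X² + X²) + X = 2*X² + X = X + 2*X²)
y(c) = (136 + c)/(24 + c) (y(c) = (c + 8*(1 + 2*8))/(c + 24) = (c + 8*(1 + 16))/(24 + c) = (c + 8*17)/(24 + c) = (c + 136)/(24 + c) = (136 + c)/(24 + c))
y(-114)/20599 + h/(-46107) = ((136 - 114)/(24 - 114))/20599 - 13638/(-46107) = (22/(-90))*(1/20599) - 13638*(-1/46107) = -1/90*22*(1/20599) + 4546/15369 = -11/45*1/20599 + 4546/15369 = -11/926955 + 4546/15369 = 1404589457/4748790465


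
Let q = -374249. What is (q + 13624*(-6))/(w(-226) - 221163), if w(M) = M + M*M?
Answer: 455993/170313 ≈ 2.6774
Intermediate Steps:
w(M) = M + M²
(q + 13624*(-6))/(w(-226) - 221163) = (-374249 + 13624*(-6))/(-226*(1 - 226) - 221163) = (-374249 - 81744)/(-226*(-225) - 221163) = -455993/(50850 - 221163) = -455993/(-170313) = -455993*(-1/170313) = 455993/170313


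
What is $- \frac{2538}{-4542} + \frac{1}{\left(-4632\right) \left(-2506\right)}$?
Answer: $\frac{4910096773}{8787098544} \approx 0.55878$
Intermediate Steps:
$- \frac{2538}{-4542} + \frac{1}{\left(-4632\right) \left(-2506\right)} = \left(-2538\right) \left(- \frac{1}{4542}\right) - - \frac{1}{11607792} = \frac{423}{757} + \frac{1}{11607792} = \frac{4910096773}{8787098544}$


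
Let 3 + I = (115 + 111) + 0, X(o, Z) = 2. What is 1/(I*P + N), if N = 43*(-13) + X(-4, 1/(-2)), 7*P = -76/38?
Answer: -7/4345 ≈ -0.0016110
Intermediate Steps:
P = -2/7 (P = (-76/38)/7 = (-76*1/38)/7 = (1/7)*(-2) = -2/7 ≈ -0.28571)
I = 223 (I = -3 + ((115 + 111) + 0) = -3 + (226 + 0) = -3 + 226 = 223)
N = -557 (N = 43*(-13) + 2 = -559 + 2 = -557)
1/(I*P + N) = 1/(223*(-2/7) - 557) = 1/(-446/7 - 557) = 1/(-4345/7) = -7/4345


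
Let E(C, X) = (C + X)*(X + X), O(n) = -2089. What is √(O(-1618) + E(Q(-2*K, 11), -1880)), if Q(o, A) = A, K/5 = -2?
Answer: √7025351 ≈ 2650.5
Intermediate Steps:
K = -10 (K = 5*(-2) = -10)
E(C, X) = 2*X*(C + X) (E(C, X) = (C + X)*(2*X) = 2*X*(C + X))
√(O(-1618) + E(Q(-2*K, 11), -1880)) = √(-2089 + 2*(-1880)*(11 - 1880)) = √(-2089 + 2*(-1880)*(-1869)) = √(-2089 + 7027440) = √7025351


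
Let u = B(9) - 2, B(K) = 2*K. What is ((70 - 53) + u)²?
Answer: 1089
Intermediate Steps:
u = 16 (u = 2*9 - 2 = 18 - 2 = 16)
((70 - 53) + u)² = ((70 - 53) + 16)² = (17 + 16)² = 33² = 1089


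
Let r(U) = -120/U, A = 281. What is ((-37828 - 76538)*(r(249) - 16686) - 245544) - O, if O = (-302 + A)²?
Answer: 158373977193/83 ≈ 1.9081e+9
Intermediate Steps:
O = 441 (O = (-302 + 281)² = (-21)² = 441)
((-37828 - 76538)*(r(249) - 16686) - 245544) - O = ((-37828 - 76538)*(-120/249 - 16686) - 245544) - 1*441 = (-114366*(-120*1/249 - 16686) - 245544) - 441 = (-114366*(-40/83 - 16686) - 245544) - 441 = (-114366*(-1384978/83) - 245544) - 441 = (158394393948/83 - 245544) - 441 = 158374013796/83 - 441 = 158373977193/83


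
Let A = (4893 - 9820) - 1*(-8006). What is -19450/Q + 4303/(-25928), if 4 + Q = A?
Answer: -20701253/3189144 ≈ -6.4912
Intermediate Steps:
A = 3079 (A = -4927 + 8006 = 3079)
Q = 3075 (Q = -4 + 3079 = 3075)
-19450/Q + 4303/(-25928) = -19450/3075 + 4303/(-25928) = -19450*1/3075 + 4303*(-1/25928) = -778/123 - 4303/25928 = -20701253/3189144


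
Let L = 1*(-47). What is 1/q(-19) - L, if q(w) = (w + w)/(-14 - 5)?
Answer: 95/2 ≈ 47.500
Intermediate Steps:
L = -47
q(w) = -2*w/19 (q(w) = (2*w)/(-19) = (2*w)*(-1/19) = -2*w/19)
1/q(-19) - L = 1/(-2/19*(-19)) - 1*(-47) = 1/2 + 47 = ½ + 47 = 95/2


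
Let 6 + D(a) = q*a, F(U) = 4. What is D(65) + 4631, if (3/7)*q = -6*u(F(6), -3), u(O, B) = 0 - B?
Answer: 1895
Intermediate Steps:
u(O, B) = -B
q = -42 (q = 7*(-(-6)*(-3))/3 = 7*(-6*3)/3 = (7/3)*(-18) = -42)
D(a) = -6 - 42*a
D(65) + 4631 = (-6 - 42*65) + 4631 = (-6 - 2730) + 4631 = -2736 + 4631 = 1895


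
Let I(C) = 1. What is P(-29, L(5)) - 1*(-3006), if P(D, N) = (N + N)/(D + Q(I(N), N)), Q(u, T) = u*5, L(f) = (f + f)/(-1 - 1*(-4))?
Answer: 54103/18 ≈ 3005.7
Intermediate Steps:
L(f) = 2*f/3 (L(f) = (2*f)/(-1 + 4) = (2*f)/3 = (2*f)*(⅓) = 2*f/3)
Q(u, T) = 5*u
P(D, N) = 2*N/(5 + D) (P(D, N) = (N + N)/(D + 5*1) = (2*N)/(D + 5) = (2*N)/(5 + D) = 2*N/(5 + D))
P(-29, L(5)) - 1*(-3006) = 2*((⅔)*5)/(5 - 29) - 1*(-3006) = 2*(10/3)/(-24) + 3006 = 2*(10/3)*(-1/24) + 3006 = -5/18 + 3006 = 54103/18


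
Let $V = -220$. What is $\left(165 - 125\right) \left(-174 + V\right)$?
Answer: $-15760$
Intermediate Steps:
$\left(165 - 125\right) \left(-174 + V\right) = \left(165 - 125\right) \left(-174 - 220\right) = 40 \left(-394\right) = -15760$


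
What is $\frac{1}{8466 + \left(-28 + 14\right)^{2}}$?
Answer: $\frac{1}{8662} \approx 0.00011545$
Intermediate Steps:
$\frac{1}{8466 + \left(-28 + 14\right)^{2}} = \frac{1}{8466 + \left(-14\right)^{2}} = \frac{1}{8466 + 196} = \frac{1}{8662}$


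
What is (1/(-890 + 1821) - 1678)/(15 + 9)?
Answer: -520739/7448 ≈ -69.917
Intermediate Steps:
(1/(-890 + 1821) - 1678)/(15 + 9) = (1/931 - 1678)/24 = (1/24)*(-1562217/931) = -520739/7448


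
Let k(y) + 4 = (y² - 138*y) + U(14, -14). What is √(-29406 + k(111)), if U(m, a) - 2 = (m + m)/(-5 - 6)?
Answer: I*√3921313/11 ≈ 180.02*I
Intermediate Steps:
U(m, a) = 2 - 2*m/11 (U(m, a) = 2 + (m + m)/(-5 - 6) = 2 + (2*m)/(-11) = 2 + (2*m)*(-1/11) = 2 - 2*m/11)
k(y) = -50/11 + y² - 138*y (k(y) = -4 + ((y² - 138*y) + (2 - 2/11*14)) = -4 + ((y² - 138*y) + (2 - 28/11)) = -4 + ((y² - 138*y) - 6/11) = -4 + (-6/11 + y² - 138*y) = -50/11 + y² - 138*y)
√(-29406 + k(111)) = √(-29406 + (-50/11 + 111² - 138*111)) = √(-29406 + (-50/11 + 12321 - 15318)) = √(-29406 - 33017/11) = √(-356483/11) = I*√3921313/11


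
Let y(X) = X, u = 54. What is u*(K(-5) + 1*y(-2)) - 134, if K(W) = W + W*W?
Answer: 838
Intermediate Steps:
K(W) = W + W²
u*(K(-5) + 1*y(-2)) - 134 = 54*(-5*(1 - 5) + 1*(-2)) - 134 = 54*(-5*(-4) - 2) - 134 = 54*(20 - 2) - 134 = 54*18 - 134 = 972 - 134 = 838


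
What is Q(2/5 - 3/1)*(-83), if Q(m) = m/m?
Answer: -83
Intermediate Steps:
Q(m) = 1
Q(2/5 - 3/1)*(-83) = 1*(-83) = -83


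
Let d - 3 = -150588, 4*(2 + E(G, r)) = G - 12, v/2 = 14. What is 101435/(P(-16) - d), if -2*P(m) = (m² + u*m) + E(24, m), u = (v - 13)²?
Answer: 202870/304513 ≈ 0.66621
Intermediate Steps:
v = 28 (v = 2*14 = 28)
u = 225 (u = (28 - 13)² = 15² = 225)
E(G, r) = -5 + G/4 (E(G, r) = -2 + (G - 12)/4 = -2 + (-12 + G)/4 = -2 + (-3 + G/4) = -5 + G/4)
d = -150585 (d = 3 - 150588 = -150585)
P(m) = -½ - 225*m/2 - m²/2 (P(m) = -((m² + 225*m) + (-5 + (¼)*24))/2 = -((m² + 225*m) + (-5 + 6))/2 = -((m² + 225*m) + 1)/2 = -(1 + m² + 225*m)/2 = -½ - 225*m/2 - m²/2)
101435/(P(-16) - d) = 101435/((-½ - 225/2*(-16) - ½*(-16)²) - 1*(-150585)) = 101435/((-½ + 1800 - ½*256) + 150585) = 101435/((-½ + 1800 - 128) + 150585) = 101435/(3343/2 + 150585) = 101435/(304513/2) = 101435*(2/304513) = 202870/304513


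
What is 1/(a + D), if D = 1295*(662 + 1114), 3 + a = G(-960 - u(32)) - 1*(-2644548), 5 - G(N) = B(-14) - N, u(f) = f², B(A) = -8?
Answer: 1/4942494 ≈ 2.0233e-7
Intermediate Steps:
G(N) = 13 + N (G(N) = 5 - (-8 - N) = 5 + (8 + N) = 13 + N)
a = 2642574 (a = -3 + ((13 + (-960 - 1*32²)) - 1*(-2644548)) = -3 + ((13 + (-960 - 1*1024)) + 2644548) = -3 + ((13 + (-960 - 1024)) + 2644548) = -3 + ((13 - 1984) + 2644548) = -3 + (-1971 + 2644548) = -3 + 2642577 = 2642574)
D = 2299920 (D = 1295*1776 = 2299920)
1/(a + D) = 1/(2642574 + 2299920) = 1/4942494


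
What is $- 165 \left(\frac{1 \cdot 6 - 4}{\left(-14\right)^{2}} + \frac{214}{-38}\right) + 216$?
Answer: $\frac{2129247}{1862} \approx 1143.5$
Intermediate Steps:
$- 165 \left(\frac{1 \cdot 6 - 4}{\left(-14\right)^{2}} + \frac{214}{-38}\right) + 216 = - 165 \left(\frac{6 - 4}{196} + 214 \left(- \frac{1}{38}\right)\right) + 216 = - 165 \left(2 \cdot \frac{1}{196} - \frac{107}{19}\right) + 216 = - 165 \left(\frac{1}{98} - \frac{107}{19}\right) + 216 = \left(-165\right) \left(- \frac{10467}{1862}\right) + 216 = \frac{1727055}{1862} + 216 = \frac{2129247}{1862}$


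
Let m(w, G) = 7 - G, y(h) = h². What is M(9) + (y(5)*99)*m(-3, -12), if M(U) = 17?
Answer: 47042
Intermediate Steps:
M(9) + (y(5)*99)*m(-3, -12) = 17 + (5²*99)*(7 - 1*(-12)) = 17 + (25*99)*(7 + 12) = 17 + 2475*19 = 17 + 47025 = 47042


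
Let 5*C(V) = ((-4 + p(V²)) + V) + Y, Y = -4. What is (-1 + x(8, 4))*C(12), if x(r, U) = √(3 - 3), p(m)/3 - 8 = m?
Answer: -92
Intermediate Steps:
p(m) = 24 + 3*m
C(V) = 16/5 + V/5 + 3*V²/5 (C(V) = (((-4 + (24 + 3*V²)) + V) - 4)/5 = (((20 + 3*V²) + V) - 4)/5 = ((20 + V + 3*V²) - 4)/5 = (16 + V + 3*V²)/5 = 16/5 + V/5 + 3*V²/5)
x(r, U) = 0 (x(r, U) = √0 = 0)
(-1 + x(8, 4))*C(12) = (-1 + 0)*(16/5 + (⅕)*12 + (⅗)*12²) = -(16/5 + 12/5 + (⅗)*144) = -(16/5 + 12/5 + 432/5) = -1*92 = -92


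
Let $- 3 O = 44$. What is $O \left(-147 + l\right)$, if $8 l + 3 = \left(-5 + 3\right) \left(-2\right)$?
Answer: $\frac{12925}{6} \approx 2154.2$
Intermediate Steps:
$O = - \frac{44}{3}$ ($O = \left(- \frac{1}{3}\right) 44 = - \frac{44}{3} \approx -14.667$)
$l = \frac{1}{8}$ ($l = - \frac{3}{8} + \frac{\left(-5 + 3\right) \left(-2\right)}{8} = - \frac{3}{8} + \frac{\left(-2\right) \left(-2\right)}{8} = - \frac{3}{8} + \frac{1}{8} \cdot 4 = - \frac{3}{8} + \frac{1}{2} = \frac{1}{8} \approx 0.125$)
$O \left(-147 + l\right) = - \frac{44 \left(-147 + \frac{1}{8}\right)}{3} = \left(- \frac{44}{3}\right) \left(- \frac{1175}{8}\right) = \frac{12925}{6}$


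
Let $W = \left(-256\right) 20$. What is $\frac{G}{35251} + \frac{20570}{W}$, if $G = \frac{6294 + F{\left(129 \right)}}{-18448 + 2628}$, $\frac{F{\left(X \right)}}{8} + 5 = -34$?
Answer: $- \frac{286782984881}{71381864960} \approx -4.0176$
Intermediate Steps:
$F{\left(X \right)} = -312$ ($F{\left(X \right)} = -40 + 8 \left(-34\right) = -40 - 272 = -312$)
$W = -5120$
$G = - \frac{2991}{7910}$ ($G = \frac{6294 - 312}{-18448 + 2628} = \frac{5982}{-15820} = 5982 \left(- \frac{1}{15820}\right) = - \frac{2991}{7910} \approx -0.37813$)
$\frac{G}{35251} + \frac{20570}{W} = - \frac{2991}{7910 \cdot 35251} + \frac{20570}{-5120} = \left(- \frac{2991}{7910}\right) \frac{1}{35251} + 20570 \left(- \frac{1}{5120}\right) = - \frac{2991}{278835410} - \frac{2057}{512} = - \frac{286782984881}{71381864960}$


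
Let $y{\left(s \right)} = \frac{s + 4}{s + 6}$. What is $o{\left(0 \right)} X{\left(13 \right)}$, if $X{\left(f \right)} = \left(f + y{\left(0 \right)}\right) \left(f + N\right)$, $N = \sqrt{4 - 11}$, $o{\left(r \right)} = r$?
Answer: $0$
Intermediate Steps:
$y{\left(s \right)} = \frac{4 + s}{6 + s}$
$N = i \sqrt{7}$ ($N = \sqrt{-7} = i \sqrt{7} \approx 2.6458 i$)
$X{\left(f \right)} = \left(\frac{2}{3} + f\right) \left(f + i \sqrt{7}\right)$ ($X{\left(f \right)} = \left(f + \frac{4 + 0}{6 + 0}\right) \left(f + i \sqrt{7}\right) = \left(f + \frac{1}{6} \cdot 4\right) \left(f + i \sqrt{7}\right) = \left(f + \frac{2}{3}\right) \left(f + i \sqrt{7}\right) = \left(\frac{2}{3} + f\right) \left(f + i \sqrt{7}\right)$)
$o{\left(0 \right)} X{\left(13 \right)} = 0 \left(13^{2} + \frac{2}{3} \cdot 13 + \frac{2 i \sqrt{7}}{3} + i 13 \sqrt{7}\right) = 0 \left(169 + \frac{26}{3} + \frac{2 i \sqrt{7}}{3} + 13 i \sqrt{7}\right) = 0 \left(\frac{533}{3} + \frac{41 i \sqrt{7}}{3}\right) = 0$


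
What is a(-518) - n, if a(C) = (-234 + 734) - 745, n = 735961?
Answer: -736206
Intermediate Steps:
a(C) = -245 (a(C) = 500 - 745 = -245)
a(-518) - n = -245 - 1*735961 = -245 - 735961 = -736206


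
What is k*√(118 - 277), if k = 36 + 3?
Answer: 39*I*√159 ≈ 491.77*I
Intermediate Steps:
k = 39
k*√(118 - 277) = 39*√(118 - 277) = 39*√(-159) = 39*(I*√159) = 39*I*√159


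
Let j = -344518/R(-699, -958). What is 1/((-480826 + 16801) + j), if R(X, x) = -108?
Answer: -54/24885091 ≈ -2.1700e-6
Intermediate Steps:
j = 172259/54 (j = -344518/(-108) = -344518*(-1/108) = 172259/54 ≈ 3190.0)
1/((-480826 + 16801) + j) = 1/((-480826 + 16801) + 172259/54) = 1/(-464025 + 172259/54) = 1/(-24885091/54) = -54/24885091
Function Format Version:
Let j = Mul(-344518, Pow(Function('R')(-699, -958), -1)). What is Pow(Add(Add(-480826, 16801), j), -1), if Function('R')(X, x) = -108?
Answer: Rational(-54, 24885091) ≈ -2.1700e-6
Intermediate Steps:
j = Rational(172259, 54) (j = Mul(-344518, Pow(-108, -1)) = Mul(-344518, Rational(-1, 108)) = Rational(172259, 54) ≈ 3190.0)
Pow(Add(Add(-480826, 16801), j), -1) = Pow(Add(Add(-480826, 16801), Rational(172259, 54)), -1) = Pow(Add(-464025, Rational(172259, 54)), -1) = Pow(Rational(-24885091, 54), -1) = Rational(-54, 24885091)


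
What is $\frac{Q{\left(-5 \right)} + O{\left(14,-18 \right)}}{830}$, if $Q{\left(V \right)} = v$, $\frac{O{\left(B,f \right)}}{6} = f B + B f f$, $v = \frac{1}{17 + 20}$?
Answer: $\frac{951049}{30710} \approx 30.969$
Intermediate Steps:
$v = \frac{1}{37} \approx 0.027027$
$O{\left(B,f \right)} = 6 B f + 6 B f^{2}$ ($O{\left(B,f \right)} = 6 \left(f B + B f f\right) = 6 \left(B f + B f^{2}\right) = 6 B f + 6 B f^{2}$)
$Q{\left(V \right)} = \frac{1}{37}$
$\frac{Q{\left(-5 \right)} + O{\left(14,-18 \right)}}{830} = \frac{\frac{1}{37} + 6 \cdot 14 \left(-18\right) \left(1 - 18\right)}{830} = \left(\frac{1}{37} + 6 \cdot 14 \left(-18\right) \left(-17\right)\right) \frac{1}{830} = \left(\frac{1}{37} + 25704\right) \frac{1}{830} = \frac{951049}{37} \cdot \frac{1}{830} = \frac{951049}{30710}$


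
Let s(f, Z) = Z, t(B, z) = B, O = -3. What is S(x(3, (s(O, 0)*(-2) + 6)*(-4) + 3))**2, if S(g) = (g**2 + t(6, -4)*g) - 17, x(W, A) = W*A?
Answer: 12773476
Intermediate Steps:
x(W, A) = A*W
S(g) = -17 + g**2 + 6*g (S(g) = (g**2 + 6*g) - 17 = -17 + g**2 + 6*g)
S(x(3, (s(O, 0)*(-2) + 6)*(-4) + 3))**2 = (-17 + (((0*(-2) + 6)*(-4) + 3)*3)**2 + 6*(((0*(-2) + 6)*(-4) + 3)*3))**2 = (-17 + (((0 + 6)*(-4) + 3)*3)**2 + 6*(((0 + 6)*(-4) + 3)*3))**2 = (-17 + ((6*(-4) + 3)*3)**2 + 6*((6*(-4) + 3)*3))**2 = (-17 + ((-24 + 3)*3)**2 + 6*((-24 + 3)*3))**2 = (-17 + (-21*3)**2 + 6*(-21*3))**2 = (-17 + (-63)**2 + 6*(-63))**2 = (-17 + 3969 - 378)**2 = 3574**2 = 12773476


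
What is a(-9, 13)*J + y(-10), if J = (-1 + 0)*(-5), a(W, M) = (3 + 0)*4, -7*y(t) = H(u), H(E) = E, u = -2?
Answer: 422/7 ≈ 60.286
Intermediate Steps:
y(t) = 2/7 (y(t) = -⅐*(-2) = 2/7)
a(W, M) = 12 (a(W, M) = 3*4 = 12)
J = 5 (J = -1*(-5) = 5)
a(-9, 13)*J + y(-10) = 12*5 + 2/7 = 60 + 2/7 = 422/7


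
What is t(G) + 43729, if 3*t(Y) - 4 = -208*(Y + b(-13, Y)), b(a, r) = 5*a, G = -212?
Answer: 188807/3 ≈ 62936.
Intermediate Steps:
t(Y) = 4508 - 208*Y/3 (t(Y) = 4/3 + (-208*(Y + 5*(-13)))/3 = 4/3 + (-208*(Y - 65))/3 = 4/3 + (-208*(-65 + Y))/3 = 4/3 + (13520 - 208*Y)/3 = 4/3 + (13520/3 - 208*Y/3) = 4508 - 208*Y/3)
t(G) + 43729 = (4508 - 208/3*(-212)) + 43729 = (4508 + 44096/3) + 43729 = 57620/3 + 43729 = 188807/3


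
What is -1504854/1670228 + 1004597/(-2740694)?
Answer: -65934663259/52017998389 ≈ -1.2675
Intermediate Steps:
-1504854/1670228 + 1004597/(-2740694) = -1504854*1/1670228 + 1004597*(-1/2740694) = -752427/835114 - 91327/249154 = -65934663259/52017998389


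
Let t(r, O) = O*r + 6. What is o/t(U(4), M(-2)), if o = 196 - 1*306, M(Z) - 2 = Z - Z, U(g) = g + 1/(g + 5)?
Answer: -495/64 ≈ -7.7344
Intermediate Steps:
U(g) = g + 1/(5 + g)
M(Z) = 2 (M(Z) = 2 + (Z - Z) = 2 + 0 = 2)
o = -110 (o = 196 - 306 = -110)
t(r, O) = 6 + O*r
o/t(U(4), M(-2)) = -110/(6 + 2*((1 + 4² + 5*4)/(5 + 4))) = -110/(6 + 2*((1 + 16 + 20)/9)) = -110/(6 + 2*((⅑)*37)) = -110/(6 + 2*(37/9)) = -110/(6 + 74/9) = -110/128/9 = -110*9/128 = -495/64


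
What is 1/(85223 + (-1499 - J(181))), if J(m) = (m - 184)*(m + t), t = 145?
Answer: 1/84702 ≈ 1.1806e-5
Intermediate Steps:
J(m) = (-184 + m)*(145 + m) (J(m) = (m - 184)*(m + 145) = (-184 + m)*(145 + m))
1/(85223 + (-1499 - J(181))) = 1/(85223 + (-1499 - (-26680 + 181² - 39*181))) = 1/(85223 + (-1499 - (-26680 + 32761 - 7059))) = 1/(85223 + (-1499 - 1*(-978))) = 1/(85223 + (-1499 + 978)) = 1/(85223 - 521) = 1/84702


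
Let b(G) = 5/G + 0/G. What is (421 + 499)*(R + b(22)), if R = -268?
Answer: -2709860/11 ≈ -2.4635e+5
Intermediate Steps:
b(G) = 5/G (b(G) = 5/G + 0 = 5/G)
(421 + 499)*(R + b(22)) = (421 + 499)*(-268 + 5/22) = 920*(-268 + 5*(1/22)) = 920*(-268 + 5/22) = 920*(-5891/22) = -2709860/11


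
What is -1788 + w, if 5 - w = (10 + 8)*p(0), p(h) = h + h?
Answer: -1783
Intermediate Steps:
p(h) = 2*h
w = 5 (w = 5 - (10 + 8)*2*0 = 5 - 18*0 = 5 - 1*0 = 5 + 0 = 5)
-1788 + w = -1788 + 5 = -1783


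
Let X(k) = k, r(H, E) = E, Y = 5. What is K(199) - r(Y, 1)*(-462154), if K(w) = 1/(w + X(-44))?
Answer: 71633871/155 ≈ 4.6215e+5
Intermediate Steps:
K(w) = 1/(-44 + w) (K(w) = 1/(w - 44) = 1/(-44 + w))
K(199) - r(Y, 1)*(-462154) = 1/(-44 + 199) - (-462154) = 1/155 - 1*(-462154) = 1/155 + 462154 = 71633871/155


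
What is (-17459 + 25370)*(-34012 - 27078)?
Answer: -483282990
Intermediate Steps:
(-17459 + 25370)*(-34012 - 27078) = 7911*(-61090) = -483282990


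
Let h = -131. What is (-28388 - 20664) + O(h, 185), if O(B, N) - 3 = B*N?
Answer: -73284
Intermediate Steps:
O(B, N) = 3 + B*N
(-28388 - 20664) + O(h, 185) = (-28388 - 20664) + (3 - 131*185) = -49052 + (3 - 24235) = -49052 - 24232 = -73284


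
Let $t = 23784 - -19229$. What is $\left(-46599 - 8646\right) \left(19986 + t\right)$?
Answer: $-3480379755$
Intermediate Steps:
$t = 43013$ ($t = 23784 + 19229 = 43013$)
$\left(-46599 - 8646\right) \left(19986 + t\right) = \left(-46599 - 8646\right) \left(19986 + 43013\right) = \left(-55245\right) 62999 = -3480379755$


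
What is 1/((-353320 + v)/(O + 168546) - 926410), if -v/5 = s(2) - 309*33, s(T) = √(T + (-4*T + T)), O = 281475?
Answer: -37523134122929169/34761831891772516146625 + 900042*I/34761831891772516146625 ≈ -1.0794e-6 + 2.5892e-17*I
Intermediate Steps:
s(T) = √2*√(-T) (s(T) = √(T - 3*T) = √(-2*T) = √2*√(-T))
v = 50985 - 10*I (v = -5*(√2*√(-1*2) - 309*33) = -5*(√2*√(-2) - 10197) = -5*(√2*(I*√2) - 10197) = -5*(2*I - 10197) = -5*(-10197 + 2*I) = 50985 - 10*I ≈ 50985.0 - 10.0*I)
1/((-353320 + v)/(O + 168546) - 926410) = 1/((-353320 + (50985 - 10*I))/(281475 + 168546) - 926410) = 1/((-302335 - 10*I)/450021 - 926410) = 1/((-302335 - 10*I)*(1/450021) - 926410) = 1/((-27485/40911 - 10*I/450021) - 926410) = 1/(-37900386995/40911 - 10*I/450021) = 202518900441*(-37900386995/40911 + 10*I/450021)/173809159458862580733125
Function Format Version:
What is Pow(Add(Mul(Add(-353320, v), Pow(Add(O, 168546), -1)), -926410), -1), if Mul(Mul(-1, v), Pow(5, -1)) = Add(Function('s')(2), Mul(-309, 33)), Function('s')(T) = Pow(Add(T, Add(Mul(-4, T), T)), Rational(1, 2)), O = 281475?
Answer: Add(Rational(-37523134122929169, 34761831891772516146625), Mul(Rational(900042, 34761831891772516146625), I)) ≈ Add(-1.0794e-6, Mul(2.5892e-17, I))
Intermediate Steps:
Function('s')(T) = Mul(Pow(2, Rational(1, 2)), Pow(Mul(-1, T), Rational(1, 2))) (Function('s')(T) = Pow(Add(T, Mul(-3, T)), Rational(1, 2)) = Pow(Mul(-2, T), Rational(1, 2)) = Mul(Pow(2, Rational(1, 2)), Pow(Mul(-1, T), Rational(1, 2))))
v = Add(50985, Mul(-10, I)) (v = Mul(-5, Add(Mul(Pow(2, Rational(1, 2)), Pow(Mul(-1, 2), Rational(1, 2))), Mul(-309, 33))) = Mul(-5, Add(Mul(Pow(2, Rational(1, 2)), Pow(-2, Rational(1, 2))), -10197)) = Mul(-5, Add(Mul(Pow(2, Rational(1, 2)), Mul(I, Pow(2, Rational(1, 2)))), -10197)) = Mul(-5, Add(Mul(2, I), -10197)) = Mul(-5, Add(-10197, Mul(2, I))) = Add(50985, Mul(-10, I)) ≈ Add(50985., Mul(-10.000, I)))
Pow(Add(Mul(Add(-353320, v), Pow(Add(O, 168546), -1)), -926410), -1) = Pow(Add(Mul(Add(-353320, Add(50985, Mul(-10, I))), Pow(Add(281475, 168546), -1)), -926410), -1) = Pow(Add(Mul(Add(-302335, Mul(-10, I)), Pow(450021, -1)), -926410), -1) = Pow(Add(Mul(Add(-302335, Mul(-10, I)), Rational(1, 450021)), -926410), -1) = Pow(Add(Add(Rational(-27485, 40911), Mul(Rational(-10, 450021), I)), -926410), -1) = Pow(Add(Rational(-37900386995, 40911), Mul(Rational(-10, 450021), I)), -1) = Mul(Rational(202518900441, 173809159458862580733125), Add(Rational(-37900386995, 40911), Mul(Rational(10, 450021), I)))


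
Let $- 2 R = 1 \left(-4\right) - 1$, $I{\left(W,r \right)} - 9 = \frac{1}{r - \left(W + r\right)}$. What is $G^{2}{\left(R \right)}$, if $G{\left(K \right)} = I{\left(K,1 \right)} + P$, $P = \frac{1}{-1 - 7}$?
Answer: $\frac{114921}{1600} \approx 71.826$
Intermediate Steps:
$P = - \frac{1}{8}$ ($P = \frac{1}{-8} = - \frac{1}{8} \approx -0.125$)
$I{\left(W,r \right)} = 9 - \frac{1}{W}$ ($I{\left(W,r \right)} = 9 + \frac{1}{r - \left(W + r\right)} = 9 + \frac{1}{\left(-1\right) W} = 9 - \frac{1}{W}$)
$R = \frac{5}{2}$ ($R = - \frac{1 \left(-4\right) - 1}{2} = - \frac{-4 - 1}{2} = \left(- \frac{1}{2}\right) \left(-5\right) = \frac{5}{2} \approx 2.5$)
$G{\left(K \right)} = \frac{71}{8} - \frac{1}{K}$ ($G{\left(K \right)} = \left(9 - \frac{1}{K}\right) - \frac{1}{8} = \frac{71}{8} - \frac{1}{K}$)
$G^{2}{\left(R \right)} = \left(\frac{71}{8} - \frac{1}{\frac{5}{2}}\right)^{2} = \left(\frac{71}{8} - \frac{2}{5}\right)^{2} = \left(\frac{339}{40}\right)^{2} = \frac{114921}{1600}$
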